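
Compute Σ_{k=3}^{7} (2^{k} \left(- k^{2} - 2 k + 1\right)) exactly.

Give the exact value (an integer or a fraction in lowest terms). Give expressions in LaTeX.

Σ = -12512

t_(k+1)/t_k = 2*(k**2 + 4*k + 2)/(k**2 + 2*k - 1).
Gosper form: A/B · C(k+1)/C(k) with A=2, B=1, C=k**2 + 2*k - 1.
f must satisfy (2)·f(k+1) − (1)·f(k) = k**2 + 2*k - 1.
Bound: deg f ≤ 2.
Solve for f: f(k) = (k - 1)**2 (degree 2 ≤ 2).
So s_k = (B(k−1)f/C)·t_k = ((k - 1)**2/(k**2 + 2*k - 1))·t_k = 2**k*(-k**2 + 2*k - 1).
s_(k+1) − s_k = 2**k*(-k**2 - 2*k + 1) = t_k.
Telescoping: Σ = s_(8) − s_(3) = -12544 − (-32) = -12512.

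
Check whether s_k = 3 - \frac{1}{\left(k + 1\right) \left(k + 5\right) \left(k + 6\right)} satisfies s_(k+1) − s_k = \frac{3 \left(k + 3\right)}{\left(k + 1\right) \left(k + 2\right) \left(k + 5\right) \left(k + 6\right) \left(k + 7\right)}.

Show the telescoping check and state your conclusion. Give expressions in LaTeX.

s_(k+1) = 3 - 1/((k + 2)*(k + 6)*(k + 7))
s_(k+1) − s_k = 3*(k + 3)/(k**5 + 21*k**4 + 163*k**3 + 567*k**2 + 844*k + 420)
(s_(k+1) − s_k) − t_k = 0

Valid: the claim telescopes to t_k.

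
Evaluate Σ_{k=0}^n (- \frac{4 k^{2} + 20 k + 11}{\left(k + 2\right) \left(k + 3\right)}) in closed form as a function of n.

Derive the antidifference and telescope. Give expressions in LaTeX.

Compute t_(k+1)/t_k: get (k + 2)*(20*k + 4*(k + 1)**2 + 31)/((k + 4)*(4*k**2 + 20*k + 11)).
So A=k + 2 and B=k + 4, with C=k**2 + 5*k + 11/4.
Solve (k + 2)·f(k+1) − (k + 3)·f(k) = k**2 + 5*k + 11/4.
deg f ≤ 2 (via 1,1,2).
Coefficient equations give f(k) = k*(8*k + 3)/8.
So s_k = (B(k−1)f/C)·t_k = (k*(k + 3)*(8*k + 3)/(2*(4*k**2 + 20*k + 11)))·t_k = k*(-8*k - 3)/(2*(k + 2)).
Verify: (-4*k**2 - 20*k - 11)/(k**2 + 5*k + 6) matches t_k.
Telescope: S(n) = s_(n+1) − s_(0) = (-8*n**2 - 19*n - 11)/(2*(n + 3)) − (0) = (-8*n**2 - 19*n - 11)/(2*(n + 3)).

S(n) = \frac{- 8 n^{2} - 19 n - 11}{2 \left(n + 3\right)}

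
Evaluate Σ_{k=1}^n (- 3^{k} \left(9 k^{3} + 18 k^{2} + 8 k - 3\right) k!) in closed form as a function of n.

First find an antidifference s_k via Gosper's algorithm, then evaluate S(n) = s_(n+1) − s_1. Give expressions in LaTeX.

r(k) = 3*(9*k**4 + 54*k**3 + 116*k**2 + 103*k + 32)/(9*k**3 + 18*k**2 + 8*k - 3) after simplifying.
Normal form (A,B,C) = (3*k + 3, 1, k**3 + 2*k**2 + 8*k/9 - 1/3).
Key eq: (3*k + 3)·f(k+1) = (1)·f(k) + (k**3 + 2*k**2 + 8*k/9 - 1/3).
Bound: deg f ≤ 2.
Solve for f: f(k) = (3*k**2 - 2*k - 3)/9 (degree 2 ≤ 2).
So s_k = (B(k−1)f/C)·t_k = ((3*k**2 - 2*k - 3)/(9*k**3 + 18*k**2 + 8*k - 3))·t_k = 3**k*(-3*k**2 + 2*k + 3)*factorial(k).
s_(k+1) − s_k = -3**k*(9*k**3 + 18*k**2 + 8*k - 3)*factorial(k) = t_k.
s_(n+1) = -3**(n + 1)*(3*n**2 + 4*n - 2)*factorial(n + 1) and s_(1) = 6, so S(n) = -9*3**n*n**3*factorial(n) - 21*3**n*n**2*factorial(n) - 6*3**n*n*factorial(n) + 6*3**n*factorial(n) - 6.

S(n) = - 9 \cdot 3^{n} n^{3} n! - 21 \cdot 3^{n} n^{2} n! - 6 \cdot 3^{n} n n! + 6 \cdot 3^{n} n! - 6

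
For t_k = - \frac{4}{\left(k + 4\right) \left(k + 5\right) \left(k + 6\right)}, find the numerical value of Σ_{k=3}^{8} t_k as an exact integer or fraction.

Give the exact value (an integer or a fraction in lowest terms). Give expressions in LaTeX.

Compute t_(k+1)/t_k: get (k + 4)/(k + 7).
Gosper form: A/B · C(k+1)/C(k) with A=k + 4, B=k + 7, C=1.
Key eq: (k + 4)·f(k+1) = (k + 6)·f(k) + (1).
deg f ≤ 2 (via 1,1,0).
Coefficient equations give f(k) = k*(k + 9)/40.
So s_k = (B(k−1)f/C)·t_k = (k*(k + 6)*(k + 9)/40)·t_k = k*(-k - 9)/(10*(k + 4)*(k + 5)).
Verify: -4/(k**3 + 15*k**2 + 74*k + 120) matches t_k.
Telescoping: Σ = s_(9) − s_(3) = -81/910 − (-9/140) = -9/364.

Σ = -9/364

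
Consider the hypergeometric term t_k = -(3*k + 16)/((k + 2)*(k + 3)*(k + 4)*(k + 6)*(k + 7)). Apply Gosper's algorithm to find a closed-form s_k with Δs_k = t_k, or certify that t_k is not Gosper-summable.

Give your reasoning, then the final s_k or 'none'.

Ratio r(k) = (k + 2)*(k + 6)*(3*k + 19)/((k + 5)*(k + 8)*(3*k + 16)).
A = k + 2, B = k + 8, C = k**2 + 31*k/3 + 80/3.
Set up (k + 2)·f(k+1) − (k + 7)·f(k) − (k**2 + 31*k/3 + 80/3) = 0.
Degrees (1,1,2) ⇒ d ≤ 5.
Coefficient equations give f(k) = k*(k + 4)*(k + 5)*(k**2 + 11*k + 36)/108.
Certificate R = B(k−1)f/C = k*(k + 4)*(k + 7)*(k**2 + 11*k + 36)/(36*(3*k + 16)) gives s_k = k*(-k**2 - 11*k - 36)/(36*(k**3 + 11*k**2 + 36*k + 36)).
s_(k+1) − s_k = (-3*k - 16)/(k**5 + 22*k**4 + 185*k**3 + 740*k**2 + 1404*k + 1008) = t_k.

s_k = k*(-k**2 - 11*k - 36)/(36*(k**3 + 11*k**2 + 36*k + 36))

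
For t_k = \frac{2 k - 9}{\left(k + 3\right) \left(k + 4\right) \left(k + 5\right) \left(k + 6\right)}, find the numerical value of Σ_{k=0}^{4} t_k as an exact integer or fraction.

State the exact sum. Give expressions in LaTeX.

Σ = -3/80

Ratio r(k) = (k + 3)*(2*k - 7)/((k + 7)*(2*k - 9)).
Take A(k)=k + 3, B(k)=k + 7, C(k)=k - 9/2.
Need (k + 3)·f(k+1) − (k + 6)·f(k) = k - 9/2.
From deg A=1, deg B=1, deg C=1: d=3.
Solve for f: f(k) = -k*(k**2 + 12*k + 77)/60 (degree 3 ≤ 3).
Certificate R = B(k−1)f/C = -k*(k + 6)*(k**2 + 12*k + 77)/(30*(2*k - 9)) gives s_k = k*(-k**2 - 12*k - 77)/(30*(k + 3)*(k + 4)*(k + 5)).
s_(k+1) − s_k = (2*k - 9)/(k**4 + 18*k**3 + 119*k**2 + 342*k + 360) = t_k.
Σ_(k=0)^(4) t_k = s_(5) − s_(0) = -3/80 − (0) = -3/80.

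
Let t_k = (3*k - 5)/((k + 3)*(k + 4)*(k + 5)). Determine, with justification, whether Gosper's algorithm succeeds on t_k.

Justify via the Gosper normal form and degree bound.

Yes. s_k = k*(k - 11)/(6*(k + 3)*(k + 4)).

Compute t_(k+1)/t_k: get (k + 3)*(3*k - 2)/((k + 6)*(3*k - 5)).
Factor: A=k + 3; B=k + 6; C=k - 5/3.
f must satisfy (k + 3)·f(k+1) − (k + 5)·f(k) = k - 5/3.
Degrees (1,1,1) ⇒ d ≤ 2.
Solving with deg f ≤ 2: f(k) = k*(k - 11)/18.
R(k) = B(k−1)·f(k)/C(k) = k*(k - 11)*(k + 5)/(6*(3*k - 5)); s_k = R·t_k = k*(k - 11)/(6*(k + 3)*(k + 4)).
Verify: (3*k - 5)/(k**3 + 12*k**2 + 47*k + 60) matches t_k.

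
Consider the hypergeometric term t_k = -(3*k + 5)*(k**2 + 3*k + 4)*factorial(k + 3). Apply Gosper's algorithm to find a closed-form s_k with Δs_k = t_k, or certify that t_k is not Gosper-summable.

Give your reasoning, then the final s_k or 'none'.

s_k = -(3*k**2 - k + 4)*factorial(k + 3)

r(k) = (k + 4)*(3*k + 8)*(3*k + (k + 1)**2 + 7)/((3*k + 5)*(k**2 + 3*k + 4)) after simplifying.
Normal form (A,B,C) = (k + 4, 1, k**3 + 14*k**2/3 + 9*k + 20/3).
Set up (k + 4)·f(k+1) − (1)·f(k) − (k**3 + 14*k**2/3 + 9*k + 20/3) = 0.
d = 2 from the (1,0,3) case.
Solving with deg f ≤ 2: f(k) = (3*k**2 - k + 4)/3.
So s_k = (B(k−1)f/C)·t_k = ((3*k**2 - k + 4)/((3*k + 5)*(k**2 + 3*k + 4)))·t_k = -(3*k**2 - k + 4)*factorial(k + 3).
Check: Δs_k = -(3*k + 5)*(k**2 + 3*k + 4)*factorial(k + 3). ✓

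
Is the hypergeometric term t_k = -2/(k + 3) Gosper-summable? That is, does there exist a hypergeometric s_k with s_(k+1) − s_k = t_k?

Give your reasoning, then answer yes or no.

t_(k+1)/t_k = (k + 3)/(k + 4).
Normal form (A,B,C) = (k + 3, k + 4, 1).
Solve (k + 3)·f(k+1) − (k + 3)·f(k) = 1.
deg f ≤ 0 (via 1,1,0).
Generic f = c0 gives residual -1; -1 = 0 cannot hold, so t_k is not Gosper-summable.

No — the linear system for f has no solution.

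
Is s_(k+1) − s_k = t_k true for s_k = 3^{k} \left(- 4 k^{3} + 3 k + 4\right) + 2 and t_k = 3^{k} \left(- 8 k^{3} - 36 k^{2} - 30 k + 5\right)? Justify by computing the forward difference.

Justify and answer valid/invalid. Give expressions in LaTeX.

valid; difference matches t_k

s_(k+1) = 3**(k + 1)*(3*k - 4*(k + 1)**3 + 7) + 2
s_(k+1) − s_k = 3**k*(-8*k**3 - 36*k**2 - 30*k + 5)
(s_(k+1) − s_k) − t_k = 0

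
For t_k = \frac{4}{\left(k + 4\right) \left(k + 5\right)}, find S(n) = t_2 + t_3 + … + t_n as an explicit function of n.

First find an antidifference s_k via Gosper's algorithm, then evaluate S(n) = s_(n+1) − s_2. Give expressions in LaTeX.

S(n) = \frac{2 \left(n - 1\right)}{3 \left(n + 5\right)}

Ratio r(k) = (k + 4)/(k + 6).
Normal form (A,B,C) = (k + 4, k + 6, 1).
f must satisfy (k + 4)·f(k+1) − (k + 5)·f(k) = 1.
deg f ≤ 1 (via 1,1,0).
Solving with deg f ≤ 1: f(k) = k/4.
Then R = B(k−1)f/C = k*(k + 5)/4, so s_k = R(k)·t_k = k/(k + 4).
Verify: 4/(k**2 + 9*k + 20) matches t_k.
s_(n+1) = (n + 1)/(n + 5) and s_(2) = 1/3, so S(n) = 2*(n - 1)/(3*(n + 5)).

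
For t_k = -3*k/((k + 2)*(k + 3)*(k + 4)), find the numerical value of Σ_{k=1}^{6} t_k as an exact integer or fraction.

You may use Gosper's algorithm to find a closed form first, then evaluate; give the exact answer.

Σ = -7/30

Step 1: r(k) = (k + 1)*(k + 2)/(k*(k + 5)).
A = k + 2, B = k + 5, C = k.
Need (k + 2)·f(k+1) − (k + 4)·f(k) = k.
deg f ≤ 2 (via 1,1,1).
A polynomial solution: f(k) = k*(k - 1)/6.
Certificate R = B(k−1)f/C = (k - 1)*(k + 4)/6 gives s_k = k*(1 - k)/(2*(k + 2)*(k + 3)).
Δs = -3*k/(k**3 + 9*k**2 + 26*k + 24), as required.
Sum = s_(7) − s_(1); s_(7) = -7/30, s_(1) = 0 ⇒ -7/30.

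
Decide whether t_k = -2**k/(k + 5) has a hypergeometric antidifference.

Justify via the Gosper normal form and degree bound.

No — negative degree bound, so no certificate f.

t_(k+1)/t_k = 2*(k + 5)/(k + 6).
So A=2*k + 10 and B=k + 6, with C=1.
Set up (2*k + 10)·f(k+1) − (k + 5)·f(k) − (1) = 0.
d = -1 from the (1,1,0) case.
d = -1 < 0 ⇒ no nonzero polynomial f; not summable.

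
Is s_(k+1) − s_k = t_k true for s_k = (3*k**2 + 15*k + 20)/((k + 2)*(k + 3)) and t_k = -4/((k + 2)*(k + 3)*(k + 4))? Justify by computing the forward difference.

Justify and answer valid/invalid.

Valid: the claim telescopes to t_k.

s_(k+1) = (15*k + 3*(k + 1)**2 + 35)/((k + 3)*(k + 4))
s_(k+1) − s_k = -4/(k**3 + 9*k**2 + 26*k + 24)
(s_(k+1) − s_k) − t_k = 0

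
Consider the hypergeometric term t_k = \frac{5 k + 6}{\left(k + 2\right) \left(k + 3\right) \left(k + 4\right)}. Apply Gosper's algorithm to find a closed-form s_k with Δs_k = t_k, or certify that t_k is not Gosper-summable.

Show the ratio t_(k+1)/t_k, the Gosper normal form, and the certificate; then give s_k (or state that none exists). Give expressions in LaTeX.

t_(k+1)/t_k = (k + 2)*(5*k + 11)/((k + 5)*(5*k + 6)).
Take A(k)=k + 2, B(k)=k + 5, C(k)=k + 6/5.
Key eq: (k + 2)·f(k+1) = (k + 4)·f(k) + (k + 6/5).
Degrees (1,1,1) ⇒ d ≤ 2.
Match coefficients ⇒ f(k) = k*(4*k + 5)/15.
Then R = B(k−1)f/C = k*(k + 4)*(4*k + 5)/(3*(5*k + 6)), so s_k = R(k)·t_k = k*(4*k + 5)/(3*(k + 2)*(k + 3)).
Δs = (5*k + 6)/(k**3 + 9*k**2 + 26*k + 24), as required.

s_k = \frac{k \left(4 k + 5\right)}{3 \left(k + 2\right) \left(k + 3\right)}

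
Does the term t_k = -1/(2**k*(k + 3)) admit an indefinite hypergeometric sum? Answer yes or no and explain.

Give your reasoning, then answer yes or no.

t_(k+1)/t_k = (k + 3)/(2*(k + 4)).
Take A(k)=k/2 + 3/2, B(k)=k + 4, C(k)=1.
Set up (k/2 + 3/2)·f(k+1) − (k + 3)·f(k) − (1) = 0.
Bound: deg f ≤ -1.
d = -1 < 0 ⇒ no nonzero polynomial f; not summable.

No; the degree bound rules out any f.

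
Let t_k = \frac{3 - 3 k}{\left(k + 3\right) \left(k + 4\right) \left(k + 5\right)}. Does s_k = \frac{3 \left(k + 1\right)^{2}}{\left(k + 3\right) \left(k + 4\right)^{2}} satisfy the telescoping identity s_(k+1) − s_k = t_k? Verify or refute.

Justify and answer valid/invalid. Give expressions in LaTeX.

Invalid: residual \frac{9 \left(2 k^{2} + 9 k + 1\right)}{k^{5} + 21 k^{4} + 175 k^{3} + 723 k^{2} + 1480 k + 1200} ≠ 0.

s_(k+1) = 3*(k + 2)**2/((k + 4)*(k + 5)**2)
s_(k+1) − s_k = 3*(-k**3 - 2*k**2 + 16*k + 23)/(k**5 + 21*k**4 + 175*k**3 + 723*k**2 + 1480*k + 1200)
(s_(k+1) − s_k) − t_k = 9*(2*k**2 + 9*k + 1)/(k**5 + 21*k**4 + 175*k**3 + 723*k**2 + 1480*k + 1200)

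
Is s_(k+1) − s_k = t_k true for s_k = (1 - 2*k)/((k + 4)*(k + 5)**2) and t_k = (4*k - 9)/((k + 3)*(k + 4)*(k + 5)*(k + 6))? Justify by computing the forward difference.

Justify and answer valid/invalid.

s_(k+1) = (-2*k - 1)/((k + 5)*(k + 6)**2)
s_(k+1) − s_k = (4*k**2 + 11*k - 56)/(k**5 + 26*k**4 + 269*k**3 + 1384*k**2 + 3540*k + 3600)
(s_(k+1) − s_k) − t_k = 2*(-6*k**2 - 22*k + 51)/(k**6 + 29*k**5 + 347*k**4 + 2191*k**3 + 7692*k**2 + 14220*k + 10800)

Invalid: residual 2*(-6*k**2 - 22*k + 51)/(k**6 + 29*k**5 + 347*k**4 + 2191*k**3 + 7692*k**2 + 14220*k + 10800) ≠ 0.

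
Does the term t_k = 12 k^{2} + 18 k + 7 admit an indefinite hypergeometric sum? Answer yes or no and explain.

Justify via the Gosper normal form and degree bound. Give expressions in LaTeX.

Yes. s_k = k^{2} \left(4 k + 3\right).

r(k) = (12*k**2 + 42*k + 37)/(12*k**2 + 18*k + 7) after simplifying.
Factor: A=1; B=1; C=k**2 + 3*k/2 + 7/12.
Key eq: (1)·f(k+1) = (1)·f(k) + (k**2 + 3*k/2 + 7/12).
deg f ≤ 3 (via 0,0,2).
A polynomial solution: f(k) = k**2*(4*k + 3)/12.
Get s_k = R·t_k = k**2*(4*k + 3) with R(k) = B(k−1)f(k)/C(k) = k**2*(4*k + 3)/(12*k**2 + 18*k + 7).
Check: Δs_k = 12*k**2 + 18*k + 7. ✓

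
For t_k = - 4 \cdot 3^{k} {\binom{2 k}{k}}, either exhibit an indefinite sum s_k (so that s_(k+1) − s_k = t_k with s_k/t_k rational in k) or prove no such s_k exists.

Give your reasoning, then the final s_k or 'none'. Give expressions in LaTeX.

none — t_k is not Gosper-summable

Compute t_(k+1)/t_k: get 6*(2*k + 1)/(k + 1).
Gosper form: A/B · C(k+1)/C(k) with A=12*k + 6, B=k + 1, C=1.
Key eq: (12*k + 6)·f(k+1) = (k)·f(k) + (1).
From deg A=1, deg B=1, deg C=0: d=-1.
Negative degree bound (-1): no f exists, t_k not Gosper-summable.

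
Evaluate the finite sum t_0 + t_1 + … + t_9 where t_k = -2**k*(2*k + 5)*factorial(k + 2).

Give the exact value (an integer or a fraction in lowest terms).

Step 1: r(k) = 2*(k + 3)*(2*k + 7)/(2*k + 5).
So A=2*k + 6 and B=1, with C=k + 5/2.
Set up (2*k + 6)·f(k+1) − (1)·f(k) − (k + 5/2) = 0.
From deg A=1, deg B=0, deg C=1: d=0.
Solve for f: f(k) = 1/2 (degree 0 ≤ 0).
So s_k = (B(k−1)f/C)·t_k = (1/(2*k + 5))·t_k = -2**k*factorial(k + 2).
Δs = -2**k*(2*k + 5)*factorial(k + 2), as required.
Sum = s_(10) − s_(0); s_(10) = -490497638400, s_(0) = -2 ⇒ -490497638398.

Σ = -490497638398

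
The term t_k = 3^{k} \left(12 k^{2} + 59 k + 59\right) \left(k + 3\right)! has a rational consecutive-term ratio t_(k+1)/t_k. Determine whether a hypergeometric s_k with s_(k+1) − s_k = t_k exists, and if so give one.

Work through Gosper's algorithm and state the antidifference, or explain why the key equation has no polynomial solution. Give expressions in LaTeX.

Compute t_(k+1)/t_k: get 3*(12*k**3 + 131*k**2 + 462*k + 520)/(12*k**2 + 59*k + 59).
Normal form (A,B,C) = (3*k + 12, 1, k**2 + 59*k/12 + 59/12).
Need (3*k + 12)·f(k+1) − (1)·f(k) = k**2 + 59*k/12 + 59/12.
Degrees (1,0,2) ⇒ d ≤ 1.
Coefficient equations give f(k) = (4*k + 1)/12.
Get s_k = R·t_k = 3**k*(4*k + 1)*factorial(k + 3) with R(k) = B(k−1)f(k)/C(k) = (4*k + 1)/(12*k**2 + 59*k + 59).
Check: Δs_k = 3**k*(12*k**2 + 59*k + 59)*factorial(k + 3). ✓

s_k = 3^{k} \left(4 k + 1\right) \left(k + 3\right)!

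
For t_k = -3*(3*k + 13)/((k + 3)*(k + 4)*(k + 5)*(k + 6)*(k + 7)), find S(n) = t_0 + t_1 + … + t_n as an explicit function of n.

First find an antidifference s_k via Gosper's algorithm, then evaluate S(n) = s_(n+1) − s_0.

S(n) = (-n**3 - 17*n**2 - 94*n - 78)/(30*(n**3 + 17*n**2 + 94*n + 168))

Compute t_(k+1)/t_k: get (k + 3)*(3*k + 16)/((k + 8)*(3*k + 13)).
Gosper form: A/B · C(k+1)/C(k) with A=k + 3, B=k + 8, C=k + 13/3.
Set up (k + 3)·f(k+1) − (k + 7)·f(k) − (k + 13/3) = 0.
d = 4 from the (1,1,1) case.
Coefficient equations give f(k) = k*(k + 4)*(k**2 + 14*k + 63)/270.
Then R = B(k−1)f/C = k*(k + 4)*(k + 7)*(k**2 + 14*k + 63)/(90*(3*k + 13)), so s_k = R(k)·t_k = k*(-k**2 - 14*k - 63)/(30*(k**3 + 14*k**2 + 63*k + 90)).
Check: Δs_k = 3*(-3*k - 13)/(k**5 + 25*k**4 + 245*k**3 + 1175*k**2 + 2754*k + 2520). ✓
Telescope: S(n) = s_(n+1) − s_(0) = (-n**3 - 17*n**2 - 94*n - 78)/(30*(n**3 + 17*n**2 + 94*n + 168)) − (0) = (-n**3 - 17*n**2 - 94*n - 78)/(30*(n**3 + 17*n**2 + 94*n + 168)).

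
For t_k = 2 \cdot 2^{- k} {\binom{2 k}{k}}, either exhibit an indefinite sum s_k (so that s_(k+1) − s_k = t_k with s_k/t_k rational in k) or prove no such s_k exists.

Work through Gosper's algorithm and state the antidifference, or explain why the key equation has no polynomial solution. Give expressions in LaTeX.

not Gosper-summable; s_k does not exist

The ratio is (2*k + 1)/(k + 1).
Factor: A=2*k + 1; B=k + 1; C=1.
Solve (2*k + 1)·f(k+1) − (k)·f(k) = 1.
d = -1 from the (1,1,0) case.
Negative degree bound (-1): no f exists, t_k not Gosper-summable.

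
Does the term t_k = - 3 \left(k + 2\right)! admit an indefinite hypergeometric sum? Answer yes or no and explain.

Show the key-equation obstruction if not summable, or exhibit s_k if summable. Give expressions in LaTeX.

Ratio r(k) = k + 3.
Take A(k)=k + 3, B(k)=1, C(k)=1.
Need (k + 3)·f(k+1) − (1)·f(k) = 1.
Degrees (1,0,0) ⇒ d ≤ -1.
Bound -1 < 0, so the key equation has no polynomial solution.

No — key equation has no polynomial f.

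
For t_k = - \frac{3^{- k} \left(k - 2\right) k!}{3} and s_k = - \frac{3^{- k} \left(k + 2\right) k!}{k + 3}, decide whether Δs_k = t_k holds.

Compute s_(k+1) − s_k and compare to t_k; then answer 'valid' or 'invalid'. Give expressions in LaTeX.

s_(k+1) = -(k + 3)*factorial(k + 1)/(3*3**k*(k + 4))
s_(k+1) − s_k = -(k**3 + 4*k**2 - 3*k - 15)*factorial(k)/(3*3**k*(k + 3)*(k + 4))
(s_(k+1) − s_k) − t_k = (k**2 + k - 9)*factorial(k)/(3*3**k*(k + 3)*(k + 4))

Invalid: residual \frac{3^{- k} \left(k^{2} + k - 9\right) k!}{3 \left(k + 3\right) \left(k + 4\right)} ≠ 0.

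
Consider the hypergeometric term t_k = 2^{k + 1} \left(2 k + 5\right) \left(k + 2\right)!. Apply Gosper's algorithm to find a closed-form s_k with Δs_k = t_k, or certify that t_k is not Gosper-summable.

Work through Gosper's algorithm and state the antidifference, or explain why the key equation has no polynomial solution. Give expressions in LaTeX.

s_k = 2^{k + 1} \left(k + 2\right)!

Ratio r(k) = 2*(k + 3)*(2*k + 7)/(2*k + 5).
Factor: A=2*k + 6; B=1; C=k + 5/2.
Need (2*k + 6)·f(k+1) − (1)·f(k) = k + 5/2.
Bound: deg f ≤ 0.
Solving with deg f ≤ 0: f(k) = 1/2.
Get s_k = R·t_k = 2**(k + 1)*factorial(k + 2) with R(k) = B(k−1)f(k)/C(k) = 1/(2*k + 5).
Check: Δs_k = 2**(k + 1)*(2*k + 5)*factorial(k + 2). ✓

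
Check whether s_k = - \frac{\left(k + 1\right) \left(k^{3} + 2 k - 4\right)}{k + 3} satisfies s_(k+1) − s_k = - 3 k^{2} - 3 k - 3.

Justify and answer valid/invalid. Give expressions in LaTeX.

Invalid: residual \frac{2 \left(2 k^{3} + 12 k^{2} + 10 k + 13\right)}{k^{2} + 7 k + 12} ≠ 0.

s_(k+1) = -(k + 2)*(2*k + (k + 1)**3 - 2)/(k + 4)
s_(k+1) − s_k = (-3*k**4 - 20*k**3 - 36*k**2 - 37*k - 10)/(k**2 + 7*k + 12)
(s_(k+1) − s_k) − t_k = 2*(2*k**3 + 12*k**2 + 10*k + 13)/(k**2 + 7*k + 12)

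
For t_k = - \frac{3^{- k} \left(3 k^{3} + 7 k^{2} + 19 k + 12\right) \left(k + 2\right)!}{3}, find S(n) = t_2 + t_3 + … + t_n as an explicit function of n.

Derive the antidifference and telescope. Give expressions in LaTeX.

S(n) = 3^{- n - 1} \left(88 \cdot 3^{n} - 3 n^{5} n! - 25 n^{4} n! - 76 n^{3} n! - 101 n^{2} n! - 53 n n! - 6 n!\right)

Ratio r(k) = (3*k**4 + 25*k**3 + 90*k**2 + 167*k + 123)/(3*(3*k**3 + 7*k**2 + 19*k + 12)).
So A=k/3 + 1 and B=1, with C=k**3 + 7*k**2/3 + 19*k/3 + 4.
Key eq: (k/3 + 1)·f(k+1) = (1)·f(k) + (k**3 + 7*k**2/3 + 19*k/3 + 4).
Bound: deg f ≤ 2.
A polynomial solution: f(k) = 3*k**2 + k - 3.
Certificate R = B(k−1)f/C = 3*(3*k**2 + k - 3)/(3*k**3 + 7*k**2 + 19*k + 12) gives s_k = -(3*k**2 + k - 3)*factorial(k + 2)/3**k.
Δs = -(3*k**3 + 7*k**2 + 19*k + 12)*factorial(k + 2)/(3*3**k), as required.
Evaluate: s_(n+1) = -3**(-n - 1)*(3*n**2 + 7*n + 1)*factorial(n + 3); subtract s_(2) = -88/3 ⇒ S(n) = 3**(-n - 1)*(88*3**n - 3*n**5*factorial(n) - 25*n**4*factorial(n) - 76*n**3*factorial(n) - 101*n**2*factorial(n) - 53*n*factorial(n) - 6*factorial(n)).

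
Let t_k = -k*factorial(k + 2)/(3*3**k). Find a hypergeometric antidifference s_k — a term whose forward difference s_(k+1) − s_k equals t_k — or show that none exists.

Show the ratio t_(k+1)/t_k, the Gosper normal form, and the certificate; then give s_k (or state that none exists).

s_k = -factorial(k + 2)/3**k

t_(k+1)/t_k = (k + 1)*(k + 3)/(3*k).
Take A(k)=k/3 + 1, B(k)=1, C(k)=k.
Solve (k/3 + 1)·f(k+1) − (1)·f(k) = k.
deg f ≤ 0 (via 1,0,1).
A polynomial solution: f(k) = 3.
R(k) = B(k−1)·f(k)/C(k) = 3/k; s_k = R·t_k = -factorial(k + 2)/3**k.
Verify: -k*factorial(k + 2)/(3*3**k) matches t_k.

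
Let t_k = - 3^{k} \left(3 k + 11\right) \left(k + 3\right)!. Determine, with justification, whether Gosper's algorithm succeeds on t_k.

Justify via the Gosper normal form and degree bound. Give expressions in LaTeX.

Yes. s_k = - 3^{k} \left(k + 3\right)!.

The ratio is 3*(k + 4)*(3*k + 14)/(3*k + 11).
Take A(k)=3*k + 12, B(k)=1, C(k)=k + 11/3.
Set up (3*k + 12)·f(k+1) − (1)·f(k) − (k + 11/3) = 0.
From deg A=1, deg B=0, deg C=1: d=0.
Coefficient equations give f(k) = 1/3.
Certificate R = B(k−1)f/C = 1/(3*k + 11) gives s_k = -3**k*factorial(k + 3).
Check: Δs_k = -3**k*(3*k + 11)*factorial(k + 3). ✓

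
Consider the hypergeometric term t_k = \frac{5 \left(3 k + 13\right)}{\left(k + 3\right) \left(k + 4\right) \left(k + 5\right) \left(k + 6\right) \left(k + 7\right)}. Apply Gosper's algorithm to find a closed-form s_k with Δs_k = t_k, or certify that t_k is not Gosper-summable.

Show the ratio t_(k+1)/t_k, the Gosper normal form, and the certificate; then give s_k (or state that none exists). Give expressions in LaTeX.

s_k = \frac{k \left(k^{2} + 14 k + 63\right)}{18 \left(k^{3} + 14 k^{2} + 63 k + 90\right)}

Step 1: r(k) = (k + 3)*(3*k + 16)/((k + 8)*(3*k + 13)).
Gosper form: A/B · C(k+1)/C(k) with A=k + 3, B=k + 8, C=k + 13/3.
Need (k + 3)·f(k+1) − (k + 7)·f(k) = k + 13/3.
d = 4 from the (1,1,1) case.
Solving with deg f ≤ 4: f(k) = k*(k + 4)*(k**2 + 14*k + 63)/270.
Certificate R = B(k−1)f/C = k*(k + 4)*(k + 7)*(k**2 + 14*k + 63)/(90*(3*k + 13)) gives s_k = k*(k**2 + 14*k + 63)/(18*(k**3 + 14*k**2 + 63*k + 90)).
s_(k+1) − s_k = 5*(3*k + 13)/(k**5 + 25*k**4 + 245*k**3 + 1175*k**2 + 2754*k + 2520) = t_k.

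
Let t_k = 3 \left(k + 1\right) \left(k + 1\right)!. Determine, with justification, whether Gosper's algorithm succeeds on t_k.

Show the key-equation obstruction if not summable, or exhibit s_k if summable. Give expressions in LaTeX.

Yes. s_k = 3 \left(k + 1\right)!.

r(k) = (k + 2)**2/(k + 1) after simplifying.
Gosper form: A/B · C(k+1)/C(k) with A=k + 2, B=1, C=k + 1.
Key eq: (k + 2)·f(k+1) = (1)·f(k) + (k + 1).
d = 0 from the (1,0,1) case.
Match coefficients ⇒ f(k) = 1.
Get s_k = R·t_k = 3*factorial(k + 1) with R(k) = B(k−1)f(k)/C(k) = 1/(k + 1).
Δs = 3*(k + 1)*factorial(k + 1), as required.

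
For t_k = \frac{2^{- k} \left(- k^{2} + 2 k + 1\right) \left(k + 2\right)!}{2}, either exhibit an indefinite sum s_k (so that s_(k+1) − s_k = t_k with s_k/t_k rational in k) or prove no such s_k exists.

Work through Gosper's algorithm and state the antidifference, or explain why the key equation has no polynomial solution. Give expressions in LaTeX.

s_k = - 2^{- k} \left(k - 4\right) \left(k + 2\right)!

Step 1: r(k) = (k + 3)*(2*k - (k + 1)**2 + 3)/(2*(-k**2 + 2*k + 1)).
Take A(k)=k/2 + 3/2, B(k)=1, C(k)=k**2 - 2*k - 1.
Key eq: (k/2 + 3/2)·f(k+1) = (1)·f(k) + (k**2 - 2*k - 1).
From deg A=1, deg B=0, deg C=2: d=1.
Solve for f: f(k) = 2*(k - 4) (degree 1 ≤ 1).
So s_k = (B(k−1)f/C)·t_k = (2*(k - 4)/(k**2 - 2*k - 1))·t_k = -(k - 4)*factorial(k + 2)/2**k.
Δs = (-k**2 + 2*k + 1)*factorial(k + 2)/(2*2**k), as required.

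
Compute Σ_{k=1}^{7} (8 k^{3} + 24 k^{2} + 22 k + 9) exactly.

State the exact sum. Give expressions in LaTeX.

Σ = 10311

t_(k+1)/t_k = (8*k**3 + 48*k**2 + 94*k + 63)/(8*k**3 + 24*k**2 + 22*k + 9).
Gosper form: A/B · C(k+1)/C(k) with A=1, B=1, C=k**3 + 3*k**2 + 11*k/4 + 9/8.
Solve (1)·f(k+1) − (1)·f(k) = k**3 + 3*k**2 + 11*k/4 + 9/8.
d = 4 from the (0,0,3) case.
Solve for f: f(k) = k*(k + 2)*(2*k**2 + 1)/8 (degree 4 ≤ 4).
Get s_k = R·t_k = k*(2*k**3 + 4*k**2 + k + 2) with R(k) = B(k−1)f(k)/C(k) = k*(k + 2)*(2*k**2 + 1)/(8*k**3 + 24*k**2 + 22*k + 9).
Check: Δs_k = 8*k**3 + 24*k**2 + 22*k + 9. ✓
Sum = s_(8) − s_(1); s_(8) = 10320, s_(1) = 9 ⇒ 10311.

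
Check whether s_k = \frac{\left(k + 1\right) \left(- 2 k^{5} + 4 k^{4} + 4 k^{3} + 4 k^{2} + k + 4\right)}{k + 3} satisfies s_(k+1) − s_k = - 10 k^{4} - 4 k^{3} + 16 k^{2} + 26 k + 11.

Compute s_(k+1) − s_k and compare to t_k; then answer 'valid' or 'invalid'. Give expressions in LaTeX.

s_(k+1) = (-2*k**6 - 10*k**5 - 12*k**4 + 20*k**3 + 67*k**2 + 69*k + 30)/(k + 4)
s_(k+1) − s_k = (-10*k**6 - 58*k**5 - 56*k**4 + 90*k**3 + 245*k**2 + 213*k + 74)/(k**2 + 7*k + 12)
(s_(k+1) − s_k) − t_k = 2*(8*k**5 + 38*k**4 - 70*k**2 - 88*k - 29)/(k**2 + 7*k + 12)

Invalid: residual \frac{2 \left(8 k^{5} + 38 k^{4} - 70 k^{2} - 88 k - 29\right)}{k^{2} + 7 k + 12} ≠ 0.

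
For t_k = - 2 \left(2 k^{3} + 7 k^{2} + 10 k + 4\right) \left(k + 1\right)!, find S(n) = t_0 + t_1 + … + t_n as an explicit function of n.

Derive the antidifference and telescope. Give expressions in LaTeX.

S(n) = - 4 n^{4} n! - 22 n^{3} n! - 40 n^{2} n! - 26 n n! - 4 n! - 4

The ratio is (2*k**4 + 17*k**3 + 56*k**2 + 83*k + 46)/(2*k**3 + 7*k**2 + 10*k + 4).
Take A(k)=k + 2, B(k)=1, C(k)=k**3 + 7*k**2/2 + 5*k + 2.
Solve (k + 2)·f(k+1) − (1)·f(k) = k**3 + 7*k**2/2 + 5*k + 2.
d = 2 from the (1,0,3) case.
A polynomial solution: f(k) = (2*k**2 + k - 2)/2.
Then R = B(k−1)f/C = (2*k**2 + k - 2)/(2*k**3 + 7*k**2 + 10*k + 4), so s_k = R(k)·t_k = -2*(2*k**2 + k - 2)*factorial(k + 1).
Check: Δs_k = -2*(2*k**3 + 7*k**2 + 10*k + 4)*factorial(k + 1). ✓
Telescope: S(n) = s_(n+1) − s_(0) = -2*(2*n**2 + 5*n + 1)*factorial(n + 2) − (4) = -4*n**4*factorial(n) - 22*n**3*factorial(n) - 40*n**2*factorial(n) - 26*n*factorial(n) - 4*factorial(n) - 4.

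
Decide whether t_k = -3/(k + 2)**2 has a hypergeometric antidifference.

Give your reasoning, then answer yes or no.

No — t_k has no hypergeometric antidifference.

Compute t_(k+1)/t_k: get (k + 2)**2/(k + 3)**2.
So A=k**2 + 4*k + 4 and B=k**2 + 6*k + 9, with C=1.
Solve (k**2 + 4*k + 4)·f(k+1) − (k**2 + 4*k + 4)·f(k) = 1.
From deg A=2, deg B=2, deg C=0: d=0.
Generic f = c0 gives residual -1; -1 = 0 cannot hold, so t_k is not Gosper-summable.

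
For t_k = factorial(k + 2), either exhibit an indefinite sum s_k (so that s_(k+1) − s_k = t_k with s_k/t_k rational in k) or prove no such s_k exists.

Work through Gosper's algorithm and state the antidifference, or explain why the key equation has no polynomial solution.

none (Gosper's algorithm certifies no s_k)

The ratio is k + 3.
Gosper form: A/B · C(k+1)/C(k) with A=k + 3, B=1, C=1.
Set up (k + 3)·f(k+1) − (1)·f(k) − (1) = 0.
deg f ≤ -1 (via 1,0,0).
deg f ≤ -1 is impossible — no certificate.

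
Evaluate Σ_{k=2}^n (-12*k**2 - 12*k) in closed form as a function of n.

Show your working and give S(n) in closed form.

S(n) = -4*n**3 - 12*n**2 - 8*n + 24

r(k) = (k + 2)/k after simplifying.
Normal form (A,B,C) = (1, 1, k**2 + k).
Need (1)·f(k+1) − (1)·f(k) = k**2 + k.
deg f ≤ 3 (via 0,0,2).
Solving with deg f ≤ 3: f(k) = k*(k - 1)*(k + 1)/3.
So s_k = (B(k−1)f/C)·t_k = ((k - 1)/3)·t_k = 4*k*(1 - k**2).
Verify: 12*k*(-k - 1) matches t_k.
s_(n+1) = 4*n*(-n**2 - 3*n - 2) and s_(2) = -24, so S(n) = -4*n**3 - 12*n**2 - 8*n + 24.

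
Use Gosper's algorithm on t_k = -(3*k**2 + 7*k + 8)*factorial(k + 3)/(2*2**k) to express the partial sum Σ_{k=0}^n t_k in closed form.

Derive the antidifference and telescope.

S(n) = -12 - 3*n*factorial(n + 4)/(2*2**n) - factorial(n + 4)/(2*2**n)

r(k) = (k + 4)*(7*k + 3*(k + 1)**2 + 15)/(2*(3*k**2 + 7*k + 8)) after simplifying.
Take A(k)=k/2 + 2, B(k)=1, C(k)=k**2 + 7*k/3 + 8/3.
Set up (k/2 + 2)·f(k+1) − (1)·f(k) − (k**2 + 7*k/3 + 8/3) = 0.
Bound: deg f ≤ 1.
A polynomial solution: f(k) = 2*(3*k - 2)/3.
Then R = B(k−1)f/C = 2*(3*k - 2)/(3*k**2 + 7*k + 8), so s_k = R(k)·t_k = -(3*k - 2)*factorial(k + 3)/2**k.
Verify: -(3*k**2 + 7*k + 8)*factorial(k + 3)/(2*2**k) matches t_k.
Σ_(k=0)^n t_k = s_(n+1) − s_(0) = (-2**(-n - 1)*(3*n + 1)*factorial(n + 4)) − (12), i.e. -12 - 3*n*factorial(n + 4)/(2*2**n) - factorial(n + 4)/(2*2**n).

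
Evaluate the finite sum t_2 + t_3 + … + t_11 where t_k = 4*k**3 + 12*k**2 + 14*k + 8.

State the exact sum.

Step 1: r(k) = (2*k**3 + 12*k**2 + 25*k + 19)/(2*k**3 + 6*k**2 + 7*k + 4).
Normal form (A,B,C) = (1, 1, k**3 + 3*k**2 + 7*k/2 + 2).
Set up (1)·f(k+1) − (1)·f(k) − (k**3 + 3*k**2 + 7*k/2 + 2) = 0.
deg f ≤ 4 (via 0,0,3).
Solve for f: f(k) = k*(k**3 + 2*k**2 + 2*k + 3)/4 (degree 4 ≤ 4).
Then R = B(k−1)f/C = k*(k**3 + 2*k**2 + 2*k + 3)/(2*(2*k**3 + 6*k**2 + 7*k + 4)), so s_k = R(k)·t_k = k*(k**3 + 2*k**2 + 2*k + 3).
s_(k+1) − s_k = 4*k**3 + 12*k**2 + 14*k + 8 = t_k.
Σ_(k=2)^(11) t_k = s_(12) − s_(2) = 24516 − (46) = 24470.

Σ = 24470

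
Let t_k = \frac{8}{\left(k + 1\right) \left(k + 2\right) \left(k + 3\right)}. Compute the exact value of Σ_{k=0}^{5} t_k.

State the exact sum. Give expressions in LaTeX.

Σ = 27/14

Compute t_(k+1)/t_k: get (k + 1)/(k + 4).
Normal form (A,B,C) = (k + 1, k + 4, 1).
Need (k + 1)·f(k+1) − (k + 3)·f(k) = 1.
From deg A=1, deg B=1, deg C=0: d=2.
Solving with deg f ≤ 2: f(k) = k*(k + 3)/4.
Then R = B(k−1)f/C = k*(k + 3)**2/4, so s_k = R(k)·t_k = 2*k*(k + 3)/((k + 1)*(k + 2)).
Check: Δs_k = 8/(k**3 + 6*k**2 + 11*k + 6). ✓
Telescoping: Σ = s_(6) − s_(0) = 27/14 − (0) = 27/14.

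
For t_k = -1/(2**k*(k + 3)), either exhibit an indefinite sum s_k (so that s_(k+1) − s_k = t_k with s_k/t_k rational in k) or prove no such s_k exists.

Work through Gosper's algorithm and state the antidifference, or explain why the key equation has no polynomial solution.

Ratio r(k) = (k + 3)/(2*(k + 4)).
A = k/2 + 3/2, B = k + 4, C = 1.
Solve (k/2 + 3/2)·f(k+1) − (k + 3)·f(k) = 1.
From deg A=1, deg B=1, deg C=0: d=-1.
Bound -1 < 0, so the key equation has no polynomial solution.

none — t_k is not Gosper-summable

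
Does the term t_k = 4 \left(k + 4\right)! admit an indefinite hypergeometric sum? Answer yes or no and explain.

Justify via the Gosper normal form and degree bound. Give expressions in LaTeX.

t_(k+1)/t_k = k + 5.
Factor: A=k + 5; B=1; C=1.
f must satisfy (k + 5)·f(k+1) − (1)·f(k) = 1.
d = -1 from the (1,0,0) case.
Bound -1 < 0, so the key equation has no polynomial solution.

No; the degree bound rules out any f.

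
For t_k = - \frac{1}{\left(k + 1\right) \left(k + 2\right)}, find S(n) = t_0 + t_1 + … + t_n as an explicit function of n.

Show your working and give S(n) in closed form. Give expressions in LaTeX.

r(k) = (k + 1)/(k + 3) after simplifying.
Gosper form: A/B · C(k+1)/C(k) with A=k + 1, B=k + 3, C=1.
Set up (k + 1)·f(k+1) − (k + 2)·f(k) − (1) = 0.
deg f ≤ 1 (via 1,1,0).
Solve for f: f(k) = k (degree 1 ≤ 1).
So s_k = (B(k−1)f/C)·t_k = (k*(k + 2))·t_k = -k/(k + 1).
Verify: -1/(k**2 + 3*k + 2) matches t_k.
Telescope: S(n) = s_(n+1) − s_(0) = (-n - 1)/(n + 2) − (0) = (-n - 1)/(n + 2).

S(n) = \frac{- n - 1}{n + 2}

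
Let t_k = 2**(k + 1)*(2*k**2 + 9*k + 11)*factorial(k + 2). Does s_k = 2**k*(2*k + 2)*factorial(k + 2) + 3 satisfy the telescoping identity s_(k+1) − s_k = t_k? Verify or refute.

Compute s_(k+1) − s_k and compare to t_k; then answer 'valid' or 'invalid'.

valid (s_(k+1) − s_k reduces to t_k)

s_(k+1) = 2**(k + 1)*(2*k + 4)*factorial(k + 3) + 3
s_(k+1) − s_k = 2**(k + 1)*(2*k**2 + 9*k + 11)*factorial(k + 2)
(s_(k+1) − s_k) − t_k = 0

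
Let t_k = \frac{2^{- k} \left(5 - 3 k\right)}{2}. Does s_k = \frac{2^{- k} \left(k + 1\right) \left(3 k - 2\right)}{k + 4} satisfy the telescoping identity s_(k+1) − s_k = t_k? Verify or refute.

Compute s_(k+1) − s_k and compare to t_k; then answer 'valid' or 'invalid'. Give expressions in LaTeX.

Invalid: residual \frac{3 \cdot 2^{- k} \left(3 k^{2} + 13 k - 24\right)}{2 \left(k^{2} + 9 k + 20\right)} ≠ 0.

s_(k+1) = (k + 2)*(3*k + 1)/(2*2**k*(k + 5))
s_(k+1) − s_k = (-3*k**3 - 13*k**2 + 24*k + 28)/(2*2**k*(k**2 + 9*k + 20))
(s_(k+1) − s_k) − t_k = 3*(3*k**2 + 13*k - 24)/(2*2**k*(k**2 + 9*k + 20))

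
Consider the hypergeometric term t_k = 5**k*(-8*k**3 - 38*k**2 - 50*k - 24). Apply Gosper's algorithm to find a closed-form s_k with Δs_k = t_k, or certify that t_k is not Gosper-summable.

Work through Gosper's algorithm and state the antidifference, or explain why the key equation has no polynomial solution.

Step 1: r(k) = 5*(4*k**3 + 31*k**2 + 75*k + 60)/(4*k**3 + 19*k**2 + 25*k + 12).
So A=5 and B=1, with C=k**3 + 19*k**2/4 + 25*k/4 + 3.
Key eq: (5)·f(k+1) = (1)·f(k) + (k**3 + 19*k**2/4 + 25*k/4 + 3).
Bound: deg f ≤ 3.
Coefficient equations give f(k) = (2*k**3 + 2*k**2 + 1)/8.
R(k) = B(k−1)·f(k)/C(k) = (2*k**3 + 2*k**2 + 1)/(2*(k + 3)*(4*k**2 + 7*k + 4)); s_k = R·t_k = 5**k*(-2*k**3 - 2*k**2 - 1).
Verify: 5**k*(-8*k**3 - 38*k**2 - 50*k - 24) matches t_k.

s_k = 5**k*(-2*k**3 - 2*k**2 - 1)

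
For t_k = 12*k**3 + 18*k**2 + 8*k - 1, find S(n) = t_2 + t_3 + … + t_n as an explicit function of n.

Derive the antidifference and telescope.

S(n) = 3*n**4 + 12*n**3 + 16*n**2 + 6*n - 37

t_(k+1)/t_k = (12*k**3 + 54*k**2 + 80*k + 37)/(12*k**3 + 18*k**2 + 8*k - 1).
Gosper form: A/B · C(k+1)/C(k) with A=1, B=1, C=k**3 + 3*k**2/2 + 2*k/3 - 1/12.
Solve (1)·f(k+1) − (1)·f(k) = k**3 + 3*k**2/2 + 2*k/3 - 1/12.
Bound: deg f ≤ 4.
A polynomial solution: f(k) = k*(3*k**3 - 2*k - 2)/12.
So s_k = (B(k−1)f/C)·t_k = (k*(3*k**3 - 2*k - 2)/(12*k**3 + 18*k**2 + 8*k - 1))·t_k = k*(3*k**3 - 2*k - 2).
Verify: 12*k**3 + 18*k**2 + 8*k - 1 matches t_k.
Telescope: S(n) = s_(n+1) − s_(2) = 3*n**4 + 12*n**3 + 16*n**2 + 6*n - 1 − (36) = 3*n**4 + 12*n**3 + 16*n**2 + 6*n - 37.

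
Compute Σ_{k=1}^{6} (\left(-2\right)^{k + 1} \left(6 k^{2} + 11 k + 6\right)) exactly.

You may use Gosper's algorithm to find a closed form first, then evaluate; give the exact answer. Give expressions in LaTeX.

Σ = -26868

Step 1: r(k) = 2*(-6*k**2 - 23*k - 23)/(6*k**2 + 11*k + 6).
Factor: A=-2; B=1; C=k**2 + 11*k/6 + 1.
Key eq: (-2)·f(k+1) = (1)·f(k) + (k**2 + 11*k/6 + 1).
From deg A=0, deg B=0, deg C=2: d=2.
A polynomial solution: f(k) = -k*(2*k + 1)/6.
Then R = B(k−1)f/C = -k*(2*k + 1)/(6*k**2 + 11*k + 6), so s_k = R(k)·t_k = 2*(-2)**k*k*(2*k + 1).
Δs = (-2)**(k + 1)*(6*k**2 + 11*k + 6), as required.
Evaluate s at k=7 and k=1: -26880 and -12; difference -26868.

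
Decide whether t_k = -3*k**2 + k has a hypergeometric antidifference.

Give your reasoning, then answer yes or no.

Yes. s_k = k*(-k**2 + 2*k - 1).

t_(k+1)/t_k = (-k + 3*(k + 1)**2 - 1)/(k*(3*k - 1)).
A = 1, B = 1, C = k**2 - k/3.
Need (1)·f(k+1) − (1)·f(k) = k**2 - k/3.
deg f ≤ 3 (via 0,0,2).
Solve for f: f(k) = k*(k - 1)**2/3 (degree 3 ≤ 3).
Certificate R = B(k−1)f/C = (k - 1)**2/(3*k - 1) gives s_k = k*(-k**2 + 2*k - 1).
Δs = k*(1 - 3*k), as required.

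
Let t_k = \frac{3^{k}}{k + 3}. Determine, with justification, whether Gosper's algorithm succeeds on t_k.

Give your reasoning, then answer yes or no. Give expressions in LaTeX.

Step 1: r(k) = 3*(k + 3)/(k + 4).
A = 3*k + 9, B = k + 4, C = 1.
f must satisfy (3*k + 9)·f(k+1) − (k + 3)·f(k) = 1.
deg f ≤ -1 (via 1,1,0).
Bound -1 < 0, so the key equation has no polynomial solution.

No — negative degree bound, so no certificate f.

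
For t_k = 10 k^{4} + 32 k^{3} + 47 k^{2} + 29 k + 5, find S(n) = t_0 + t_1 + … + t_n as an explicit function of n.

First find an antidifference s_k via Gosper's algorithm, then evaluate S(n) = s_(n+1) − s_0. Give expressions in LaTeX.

Step 1: r(k) = (10*k**4 + 72*k**3 + 203*k**2 + 259*k + 123)/(10*k**4 + 32*k**3 + 47*k**2 + 29*k + 5).
Gosper form: A/B · C(k+1)/C(k) with A=1, B=1, C=k**4 + 16*k**3/5 + 47*k**2/10 + 29*k/10 + 1/2.
Need (1)·f(k+1) − (1)·f(k) = k**4 + 16*k**3/5 + 47*k**2/10 + 29*k/10 + 1/2.
Degrees (0,0,4) ⇒ d ≤ 5.
Solve for f: f(k) = k*(2*k**4 + 3*k**3 + 3*k**2 - k - 2)/10 (degree 5 ≤ 5).
Get s_k = R·t_k = k*(2*k**4 + 3*k**3 + 3*k**2 - k - 2) with R(k) = B(k−1)f(k)/C(k) = k*(2*k**4 + 3*k**3 + 3*k**2 - k - 2)/(10*k**4 + 32*k**3 + 47*k**2 + 29*k + 5).
Check: Δs_k = 10*k**4 + 32*k**3 + 47*k**2 + 29*k + 5. ✓
Telescope: S(n) = s_(n+1) − s_(0) = 2*n**5 + 13*n**4 + 35*n**3 + 46*n**2 + 27*n + 5 − (0) = 2*n**5 + 13*n**4 + 35*n**3 + 46*n**2 + 27*n + 5.

S(n) = 2 n^{5} + 13 n^{4} + 35 n^{3} + 46 n^{2} + 27 n + 5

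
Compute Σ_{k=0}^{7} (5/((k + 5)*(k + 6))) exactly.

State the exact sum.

Σ = 8/13

Compute t_(k+1)/t_k: get (k + 5)/(k + 7).
A = k + 5, B = k + 7, C = 1.
Solve (k + 5)·f(k+1) − (k + 6)·f(k) = 1.
deg f ≤ 1 (via 1,1,0).
Solve for f: f(k) = k/5 (degree 1 ≤ 1).
R(k) = B(k−1)·f(k)/C(k) = k*(k + 6)/5; s_k = R·t_k = k/(k + 5).
s_(k+1) − s_k = 5/(k**2 + 11*k + 30) = t_k.
Σ_(k=0)^(7) t_k = s_(8) − s_(0) = 8/13 − (0) = 8/13.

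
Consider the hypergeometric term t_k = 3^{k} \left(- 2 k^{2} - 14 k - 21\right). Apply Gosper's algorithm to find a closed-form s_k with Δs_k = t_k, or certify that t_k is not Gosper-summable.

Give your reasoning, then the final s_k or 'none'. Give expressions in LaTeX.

r(k) = 3*(2*k**2 + 18*k + 37)/(2*k**2 + 14*k + 21) after simplifying.
Take A(k)=3, B(k)=1, C(k)=k**2 + 7*k + 21/2.
Solve (3)·f(k+1) − (1)·f(k) = k**2 + 7*k + 21/2.
Degrees (0,0,2) ⇒ d ≤ 2.
Solve for f: f(k) = (k + 1)*(k + 3)/2 (degree 2 ≤ 2).
Certificate R = B(k−1)f/C = (k + 1)*(k + 3)/(2*k**2 + 14*k + 21) gives s_k = 3**k*(-k**2 - 4*k - 3).
s_(k+1) − s_k = 3**k*(-2*k**2 - 14*k - 21) = t_k.

s_k = 3^{k} \left(- k^{2} - 4 k - 3\right)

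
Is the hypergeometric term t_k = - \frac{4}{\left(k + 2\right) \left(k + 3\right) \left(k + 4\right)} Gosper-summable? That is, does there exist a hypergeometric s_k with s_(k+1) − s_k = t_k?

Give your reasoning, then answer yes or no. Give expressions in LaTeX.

Yes. s_k = \frac{k \left(- k - 5\right)}{3 \left(k + 2\right) \left(k + 3\right)}.

Step 1: r(k) = (k + 2)/(k + 5).
Take A(k)=k + 2, B(k)=k + 5, C(k)=1.
f must satisfy (k + 2)·f(k+1) − (k + 4)·f(k) = 1.
Bound: deg f ≤ 2.
Match coefficients ⇒ f(k) = k*(k + 5)/12.
R(k) = B(k−1)·f(k)/C(k) = k*(k + 4)*(k + 5)/12; s_k = R·t_k = k*(-k - 5)/(3*(k + 2)*(k + 3)).
Δs = -4/(k**3 + 9*k**2 + 26*k + 24), as required.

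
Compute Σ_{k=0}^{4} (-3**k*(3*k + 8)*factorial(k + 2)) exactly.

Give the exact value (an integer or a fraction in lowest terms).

Step 1: r(k) = 3*(k + 3)*(3*k + 11)/(3*k + 8).
A = 3*k + 9, B = 1, C = k + 8/3.
Set up (3*k + 9)·f(k+1) − (1)·f(k) − (k + 8/3) = 0.
d = 0 from the (1,0,1) case.
A polynomial solution: f(k) = 1/3.
R(k) = B(k−1)·f(k)/C(k) = 1/(3*k + 8); s_k = R·t_k = -3**k*factorial(k + 2).
Δs = -3**k*(3*k + 8)*factorial(k + 2), as required.
Sum = s_(5) − s_(0); s_(5) = -1224720, s_(0) = -2 ⇒ -1224718.

Σ = -1224718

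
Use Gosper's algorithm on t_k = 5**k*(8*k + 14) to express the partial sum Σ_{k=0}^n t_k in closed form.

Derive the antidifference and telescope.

r(k) = 5*(4*k + 11)/(4*k + 7) after simplifying.
So A=5 and B=1, with C=k + 7/4.
Set up (5)·f(k+1) − (1)·f(k) − (k + 7/4) = 0.
Degrees (0,0,1) ⇒ d ≤ 1.
A polynomial solution: f(k) = (2*k + 1)/8.
So s_k = (B(k−1)f/C)·t_k = ((2*k + 1)/(2*(4*k + 7)))·t_k = 5**k*(2*k + 1).
Check: Δs_k = 5**k*(8*k + 14). ✓
Telescope: S(n) = s_(n+1) − s_(0) = 5**(n + 1)*(2*n + 3) − (1) = 10*5**n*n + 15*5**n - 1.

S(n) = 10*5**n*n + 15*5**n - 1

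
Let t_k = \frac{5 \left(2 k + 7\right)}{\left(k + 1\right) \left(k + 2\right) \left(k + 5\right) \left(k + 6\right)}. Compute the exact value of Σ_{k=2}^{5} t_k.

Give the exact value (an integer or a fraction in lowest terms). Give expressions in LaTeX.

Σ = 40/231

Ratio r(k) = (k + 1)*(k + 5)*(2*k + 9)/((k + 3)*(k + 7)*(2*k + 7)).
Factor: A=k + 1; B=k + 7; C=k**3 + 21*k**2/2 + 73*k/2 + 42.
Set up (k + 1)·f(k+1) − (k + 6)·f(k) − (k**3 + 21*k**2/2 + 73*k/2 + 42) = 0.
From deg A=1, deg B=1, deg C=3: d=5.
A polynomial solution: f(k) = k*(k + 2)*(k + 3)*(k + 4)*(k + 6)/10.
R(k) = B(k−1)·f(k)/C(k) = k*(k + 2)*(k + 6)**2/(5*(2*k + 7)); s_k = R·t_k = k*(k + 6)/(k**2 + 6*k + 5).
Δs = 5*(2*k + 7)/(k**4 + 14*k**3 + 65*k**2 + 112*k + 60), as required.
Telescoping: Σ = s_(6) − s_(2) = 72/77 − (16/21) = 40/231.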